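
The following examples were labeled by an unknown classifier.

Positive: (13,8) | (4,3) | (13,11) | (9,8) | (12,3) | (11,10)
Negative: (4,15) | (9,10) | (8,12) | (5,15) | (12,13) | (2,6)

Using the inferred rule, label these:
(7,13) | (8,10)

One predicate separates the groups cleanly: first > second.
(7,13): 7 < 13, fails the rule → Negative.
(8,10): 8 < 10, fails the rule → Negative.

Negative, Negative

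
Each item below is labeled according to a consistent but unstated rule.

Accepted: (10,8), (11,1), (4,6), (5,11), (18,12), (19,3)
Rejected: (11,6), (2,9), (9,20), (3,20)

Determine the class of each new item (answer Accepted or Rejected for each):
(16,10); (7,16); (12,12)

Checking candidate rules against both groups, what survives is: sum is even.

Accepted, Rejected, Accepted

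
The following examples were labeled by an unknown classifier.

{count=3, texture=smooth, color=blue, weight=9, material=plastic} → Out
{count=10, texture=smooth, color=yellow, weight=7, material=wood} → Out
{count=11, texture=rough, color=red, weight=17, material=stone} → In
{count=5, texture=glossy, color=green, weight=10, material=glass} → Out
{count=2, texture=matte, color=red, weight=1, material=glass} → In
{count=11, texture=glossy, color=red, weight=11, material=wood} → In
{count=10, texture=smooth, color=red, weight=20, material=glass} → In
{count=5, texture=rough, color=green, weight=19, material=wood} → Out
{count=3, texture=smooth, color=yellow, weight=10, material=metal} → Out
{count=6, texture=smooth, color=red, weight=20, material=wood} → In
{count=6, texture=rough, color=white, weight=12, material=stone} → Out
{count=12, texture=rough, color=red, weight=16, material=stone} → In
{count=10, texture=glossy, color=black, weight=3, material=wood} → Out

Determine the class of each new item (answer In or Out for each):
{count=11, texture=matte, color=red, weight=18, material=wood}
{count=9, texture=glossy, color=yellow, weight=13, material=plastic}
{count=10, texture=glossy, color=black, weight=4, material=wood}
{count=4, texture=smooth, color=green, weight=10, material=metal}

In, Out, Out, Out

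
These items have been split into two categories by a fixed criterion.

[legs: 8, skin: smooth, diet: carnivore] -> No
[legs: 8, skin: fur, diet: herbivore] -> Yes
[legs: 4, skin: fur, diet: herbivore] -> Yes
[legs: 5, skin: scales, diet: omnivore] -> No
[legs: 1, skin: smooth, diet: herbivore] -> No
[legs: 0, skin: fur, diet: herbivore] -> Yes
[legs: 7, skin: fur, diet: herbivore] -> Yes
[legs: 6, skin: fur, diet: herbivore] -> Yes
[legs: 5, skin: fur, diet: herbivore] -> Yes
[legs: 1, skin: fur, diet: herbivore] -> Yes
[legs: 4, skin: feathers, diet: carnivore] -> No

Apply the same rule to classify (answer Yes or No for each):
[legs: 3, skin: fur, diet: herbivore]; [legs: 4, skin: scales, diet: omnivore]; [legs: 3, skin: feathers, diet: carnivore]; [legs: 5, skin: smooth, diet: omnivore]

Every 'Yes' example satisfies: skin is fur. None of the 'No' examples do.
[legs: 3, skin: fur, diet: herbivore] → skin is fur → Yes. [legs: 4, skin: scales, diet: omnivore] → skin is scales → No. [legs: 3, skin: feathers, diet: carnivore] → skin is feathers → No. [legs: 5, skin: smooth, diet: omnivore] → skin is smooth → No.

Yes, No, No, No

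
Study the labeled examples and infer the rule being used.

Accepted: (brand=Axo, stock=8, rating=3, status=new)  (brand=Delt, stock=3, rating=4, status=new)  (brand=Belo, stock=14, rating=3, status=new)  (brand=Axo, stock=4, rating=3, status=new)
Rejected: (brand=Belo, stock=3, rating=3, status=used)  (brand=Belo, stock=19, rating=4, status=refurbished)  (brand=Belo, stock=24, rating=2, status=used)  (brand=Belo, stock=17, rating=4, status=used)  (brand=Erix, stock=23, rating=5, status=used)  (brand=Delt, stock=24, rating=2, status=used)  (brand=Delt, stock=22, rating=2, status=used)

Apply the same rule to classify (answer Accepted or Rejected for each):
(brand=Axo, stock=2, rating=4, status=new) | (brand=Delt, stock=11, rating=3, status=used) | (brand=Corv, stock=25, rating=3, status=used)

Accepted, Rejected, Rejected

The classifier is using: status is new.
(brand=Axo, stock=2, rating=4, status=new): status is new — fits, so Accepted.
(brand=Delt, stock=11, rating=3, status=used): status is used — lacks this property, so Rejected.
(brand=Corv, stock=25, rating=3, status=used): status is used — lacks this property, so Rejected.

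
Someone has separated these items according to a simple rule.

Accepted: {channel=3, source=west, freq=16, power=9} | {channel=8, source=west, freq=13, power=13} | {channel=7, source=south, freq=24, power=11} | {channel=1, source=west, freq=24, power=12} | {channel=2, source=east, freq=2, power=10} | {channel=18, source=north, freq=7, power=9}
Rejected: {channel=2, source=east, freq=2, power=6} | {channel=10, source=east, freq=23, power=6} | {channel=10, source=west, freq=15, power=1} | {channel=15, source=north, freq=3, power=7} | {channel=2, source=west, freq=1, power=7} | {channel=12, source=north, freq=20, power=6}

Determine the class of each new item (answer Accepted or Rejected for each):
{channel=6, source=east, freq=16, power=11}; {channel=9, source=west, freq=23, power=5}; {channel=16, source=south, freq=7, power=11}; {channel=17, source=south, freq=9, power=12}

Accepted, Rejected, Accepted, Accepted

'Accepted' ⟺ power ≥ 9.
{channel=6, source=east, freq=16, power=11} — power = 11, hence Accepted. {channel=9, source=west, freq=23, power=5} — power = 5, hence Rejected. {channel=16, source=south, freq=7, power=11} — power = 11, hence Accepted. {channel=17, source=south, freq=9, power=12} — power = 12, hence Accepted.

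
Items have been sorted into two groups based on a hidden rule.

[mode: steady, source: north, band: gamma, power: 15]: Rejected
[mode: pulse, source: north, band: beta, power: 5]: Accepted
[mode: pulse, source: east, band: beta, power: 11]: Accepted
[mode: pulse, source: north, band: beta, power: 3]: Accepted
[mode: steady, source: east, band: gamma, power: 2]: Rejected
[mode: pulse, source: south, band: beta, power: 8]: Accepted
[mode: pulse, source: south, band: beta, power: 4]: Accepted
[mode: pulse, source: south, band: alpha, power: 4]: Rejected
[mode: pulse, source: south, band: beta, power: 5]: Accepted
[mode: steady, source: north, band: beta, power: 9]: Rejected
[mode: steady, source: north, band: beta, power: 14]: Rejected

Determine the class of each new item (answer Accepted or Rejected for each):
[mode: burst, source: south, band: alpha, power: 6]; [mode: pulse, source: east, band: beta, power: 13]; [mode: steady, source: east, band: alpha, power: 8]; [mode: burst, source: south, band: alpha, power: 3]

The common property of the 'Accepted' items is: band is beta AND mode is pulse. No 'Rejected' item has it.
[mode: burst, source: south, band: alpha, power: 6]: band is alpha, mode is burst, fails the rule → Rejected. [mode: pulse, source: east, band: beta, power: 13]: band is beta, mode is pulse, passes → Accepted. [mode: steady, source: east, band: alpha, power: 8]: band is alpha, mode is steady, fails the rule → Rejected. [mode: burst, source: south, band: alpha, power: 3]: band is alpha, mode is burst, fails the rule → Rejected.

Rejected, Accepted, Rejected, Rejected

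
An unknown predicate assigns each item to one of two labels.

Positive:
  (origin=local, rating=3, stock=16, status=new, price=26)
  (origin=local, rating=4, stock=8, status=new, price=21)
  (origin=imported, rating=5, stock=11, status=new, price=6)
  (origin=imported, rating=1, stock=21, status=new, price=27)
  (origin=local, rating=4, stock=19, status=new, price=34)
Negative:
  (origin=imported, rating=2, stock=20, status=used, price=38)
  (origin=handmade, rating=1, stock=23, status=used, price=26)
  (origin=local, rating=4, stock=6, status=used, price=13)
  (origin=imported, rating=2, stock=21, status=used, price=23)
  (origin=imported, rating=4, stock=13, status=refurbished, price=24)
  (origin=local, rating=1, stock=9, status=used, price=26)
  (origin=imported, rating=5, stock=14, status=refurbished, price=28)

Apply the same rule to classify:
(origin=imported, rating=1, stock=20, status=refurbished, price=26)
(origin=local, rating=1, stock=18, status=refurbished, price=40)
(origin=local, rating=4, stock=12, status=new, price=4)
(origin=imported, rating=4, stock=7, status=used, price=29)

'Positive' ⟺ status is new.
(origin=imported, rating=1, stock=20, status=refurbished, price=26): Negative (status is refurbished).
(origin=local, rating=1, stock=18, status=refurbished, price=40): Negative (status is refurbished).
(origin=local, rating=4, stock=12, status=new, price=4): Positive (status is new).
(origin=imported, rating=4, stock=7, status=used, price=29): Negative (status is used).

Negative, Negative, Positive, Negative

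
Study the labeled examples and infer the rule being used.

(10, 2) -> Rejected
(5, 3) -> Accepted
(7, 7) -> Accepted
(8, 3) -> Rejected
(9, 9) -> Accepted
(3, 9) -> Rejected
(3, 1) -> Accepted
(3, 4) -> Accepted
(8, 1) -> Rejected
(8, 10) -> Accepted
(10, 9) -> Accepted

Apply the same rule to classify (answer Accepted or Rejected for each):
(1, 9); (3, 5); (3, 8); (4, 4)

Rejected, Accepted, Rejected, Accepted

'Accepted' ⟺ |first − second| ≤ 2.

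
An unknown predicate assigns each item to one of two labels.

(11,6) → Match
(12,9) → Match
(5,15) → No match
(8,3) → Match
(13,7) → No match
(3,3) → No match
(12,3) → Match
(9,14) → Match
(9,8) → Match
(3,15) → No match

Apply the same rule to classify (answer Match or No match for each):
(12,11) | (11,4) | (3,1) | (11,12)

Match, Match, No match, Match

The pattern is that an item is 'Match' exactly when: sum is odd.
(12,11) → 12+11 = 23 → Match.
(11,4) → 11+4 = 15 → Match.
(3,1) → 3+1 = 4 → No match.
(11,12) → 11+12 = 23 → Match.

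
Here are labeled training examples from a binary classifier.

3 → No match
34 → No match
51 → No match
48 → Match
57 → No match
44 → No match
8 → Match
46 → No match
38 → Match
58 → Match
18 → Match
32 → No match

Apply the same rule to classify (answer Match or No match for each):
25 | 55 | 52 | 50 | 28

The simplest hypothesis consistent with all the labels is: ends in digit 8.
25: last digit 5, does not satisfy this → No match. 55: last digit 5, does not satisfy this → No match. 52: last digit 2, does not satisfy this → No match. 50: last digit 0, does not satisfy this → No match. 28: last digit 8, meets the rule → Match.

No match, No match, No match, No match, Match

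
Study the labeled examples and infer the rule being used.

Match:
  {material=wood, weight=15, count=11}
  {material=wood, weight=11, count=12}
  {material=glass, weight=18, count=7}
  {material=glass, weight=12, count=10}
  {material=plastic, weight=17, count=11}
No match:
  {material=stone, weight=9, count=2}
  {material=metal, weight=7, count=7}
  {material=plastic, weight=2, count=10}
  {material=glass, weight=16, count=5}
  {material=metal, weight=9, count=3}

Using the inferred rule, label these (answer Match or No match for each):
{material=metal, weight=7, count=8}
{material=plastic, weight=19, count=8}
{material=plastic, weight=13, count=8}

The classifier is using: weight ≥ 9 AND count ≥ 7.

No match, Match, Match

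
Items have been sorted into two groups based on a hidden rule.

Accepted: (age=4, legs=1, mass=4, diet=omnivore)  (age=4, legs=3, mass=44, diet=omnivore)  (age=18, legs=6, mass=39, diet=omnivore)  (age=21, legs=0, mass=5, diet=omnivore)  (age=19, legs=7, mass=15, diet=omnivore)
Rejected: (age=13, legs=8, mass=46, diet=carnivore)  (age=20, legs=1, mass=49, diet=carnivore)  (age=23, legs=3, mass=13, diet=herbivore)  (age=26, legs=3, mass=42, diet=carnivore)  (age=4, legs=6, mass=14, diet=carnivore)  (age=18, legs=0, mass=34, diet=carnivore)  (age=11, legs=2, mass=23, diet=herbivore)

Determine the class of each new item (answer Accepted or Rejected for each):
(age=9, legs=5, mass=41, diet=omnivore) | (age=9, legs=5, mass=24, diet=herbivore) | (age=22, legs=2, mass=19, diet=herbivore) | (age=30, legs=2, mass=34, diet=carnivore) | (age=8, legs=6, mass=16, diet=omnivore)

The pattern is that an item is 'Accepted' exactly when: diet is omnivore.
(age=9, legs=5, mass=41, diet=omnivore): diet is omnivore, has this property → Accepted.
(age=9, legs=5, mass=24, diet=herbivore): diet is herbivore, does not satisfy this → Rejected.
(age=22, legs=2, mass=19, diet=herbivore): diet is herbivore, does not satisfy this → Rejected.
(age=30, legs=2, mass=34, diet=carnivore): diet is carnivore, does not satisfy this → Rejected.
(age=8, legs=6, mass=16, diet=omnivore): diet is omnivore, has this property → Accepted.

Accepted, Rejected, Rejected, Rejected, Accepted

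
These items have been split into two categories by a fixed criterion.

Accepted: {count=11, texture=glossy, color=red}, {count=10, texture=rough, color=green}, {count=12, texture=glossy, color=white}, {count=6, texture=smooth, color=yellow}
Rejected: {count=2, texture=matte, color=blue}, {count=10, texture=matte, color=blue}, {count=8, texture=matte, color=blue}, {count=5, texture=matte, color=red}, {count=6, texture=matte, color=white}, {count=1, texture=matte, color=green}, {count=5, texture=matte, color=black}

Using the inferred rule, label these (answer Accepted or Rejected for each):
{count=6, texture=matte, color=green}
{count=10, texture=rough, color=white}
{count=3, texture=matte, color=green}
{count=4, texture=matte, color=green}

Rejected, Accepted, Rejected, Rejected

A rule that fits every label: texture is not matte — true of each 'Accepted' example, false of each 'Rejected' one.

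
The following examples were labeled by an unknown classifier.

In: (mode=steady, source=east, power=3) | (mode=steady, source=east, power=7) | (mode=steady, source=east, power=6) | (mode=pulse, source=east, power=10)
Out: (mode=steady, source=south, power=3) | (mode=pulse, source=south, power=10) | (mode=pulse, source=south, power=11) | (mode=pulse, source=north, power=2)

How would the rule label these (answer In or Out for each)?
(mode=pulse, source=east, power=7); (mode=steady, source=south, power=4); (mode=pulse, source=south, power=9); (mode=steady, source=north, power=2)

In, Out, Out, Out

Checking candidate rules against both groups, what survives is: source is east.
(mode=pulse, source=east, power=7): In (source is east).
(mode=steady, source=south, power=4): Out (source is south).
(mode=pulse, source=south, power=9): Out (source is south).
(mode=steady, source=north, power=2): Out (source is north).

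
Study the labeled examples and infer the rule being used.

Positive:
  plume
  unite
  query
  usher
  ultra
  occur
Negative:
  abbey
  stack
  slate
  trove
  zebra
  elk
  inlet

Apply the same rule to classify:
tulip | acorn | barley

Rule: contains 'u'. This holds for each 'Positive' example and fails for each 'Negative' one.
tulip: Positive (has 'u'). acorn: Negative (no 'u'). barley: Negative (no 'u').

Positive, Negative, Negative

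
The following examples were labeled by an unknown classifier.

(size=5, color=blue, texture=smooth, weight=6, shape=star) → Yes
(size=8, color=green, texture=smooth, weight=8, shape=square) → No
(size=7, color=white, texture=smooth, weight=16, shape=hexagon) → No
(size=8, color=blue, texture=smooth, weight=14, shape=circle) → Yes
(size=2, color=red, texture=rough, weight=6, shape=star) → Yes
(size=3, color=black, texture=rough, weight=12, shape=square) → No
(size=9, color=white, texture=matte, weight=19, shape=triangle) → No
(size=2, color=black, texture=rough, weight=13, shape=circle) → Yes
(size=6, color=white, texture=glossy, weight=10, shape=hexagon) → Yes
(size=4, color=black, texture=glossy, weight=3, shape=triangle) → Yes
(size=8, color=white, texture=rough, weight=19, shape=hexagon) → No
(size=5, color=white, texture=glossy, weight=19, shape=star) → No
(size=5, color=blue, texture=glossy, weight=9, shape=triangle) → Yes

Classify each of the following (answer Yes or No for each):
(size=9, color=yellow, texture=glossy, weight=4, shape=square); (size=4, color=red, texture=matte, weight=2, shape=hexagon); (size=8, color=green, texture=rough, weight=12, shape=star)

No, Yes, Yes

The classifier is using: shape is not square AND weight ≤ 14.
(size=9, color=yellow, texture=glossy, weight=4, shape=square) — shape is square, weight = 4, hence No. (size=4, color=red, texture=matte, weight=2, shape=hexagon) — shape is hexagon, weight = 2, hence Yes. (size=8, color=green, texture=rough, weight=12, shape=star) — shape is star, weight = 12, hence Yes.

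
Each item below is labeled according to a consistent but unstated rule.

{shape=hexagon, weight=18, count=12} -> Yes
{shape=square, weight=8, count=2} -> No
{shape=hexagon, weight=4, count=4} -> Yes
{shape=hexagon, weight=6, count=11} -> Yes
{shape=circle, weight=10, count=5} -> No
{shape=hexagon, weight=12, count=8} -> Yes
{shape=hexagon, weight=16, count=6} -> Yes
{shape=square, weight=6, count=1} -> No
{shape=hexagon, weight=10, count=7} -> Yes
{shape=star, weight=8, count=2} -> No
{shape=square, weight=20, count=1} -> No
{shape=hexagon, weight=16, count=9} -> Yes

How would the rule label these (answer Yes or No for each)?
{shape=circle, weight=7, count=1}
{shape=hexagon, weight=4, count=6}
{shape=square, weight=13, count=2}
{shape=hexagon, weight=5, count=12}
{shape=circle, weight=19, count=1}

No, Yes, No, Yes, No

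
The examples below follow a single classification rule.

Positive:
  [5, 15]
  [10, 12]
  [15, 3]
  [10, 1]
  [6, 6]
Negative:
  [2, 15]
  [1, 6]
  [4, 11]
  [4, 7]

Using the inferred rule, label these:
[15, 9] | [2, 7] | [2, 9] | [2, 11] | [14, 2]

Positive, Negative, Negative, Negative, Positive

'Positive' ⟺ first ≥ 5.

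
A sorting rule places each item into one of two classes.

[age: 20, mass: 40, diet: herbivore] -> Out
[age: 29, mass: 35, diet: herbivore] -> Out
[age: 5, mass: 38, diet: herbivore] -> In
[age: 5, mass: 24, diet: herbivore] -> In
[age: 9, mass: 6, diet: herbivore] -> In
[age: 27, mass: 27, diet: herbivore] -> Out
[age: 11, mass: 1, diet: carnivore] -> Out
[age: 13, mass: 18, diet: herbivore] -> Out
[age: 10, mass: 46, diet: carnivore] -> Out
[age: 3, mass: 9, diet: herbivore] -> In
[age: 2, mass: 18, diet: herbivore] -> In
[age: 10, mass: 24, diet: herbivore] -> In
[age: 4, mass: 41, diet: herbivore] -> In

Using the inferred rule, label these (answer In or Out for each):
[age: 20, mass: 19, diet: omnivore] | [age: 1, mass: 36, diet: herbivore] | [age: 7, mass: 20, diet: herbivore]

The pattern is that an item is 'In' exactly when: diet is herbivore AND age ≤ 10.
[age: 20, mass: 19, diet: omnivore]: diet is omnivore, age = 20, fails this test → Out. [age: 1, mass: 36, diet: herbivore]: diet is herbivore, age = 1, matches → In. [age: 7, mass: 20, diet: herbivore]: diet is herbivore, age = 7, matches → In.

Out, In, In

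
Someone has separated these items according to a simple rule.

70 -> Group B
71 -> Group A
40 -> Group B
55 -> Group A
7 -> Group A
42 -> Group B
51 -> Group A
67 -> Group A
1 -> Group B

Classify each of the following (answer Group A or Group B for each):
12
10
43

Group B, Group B, Group A

The classifier is using: ≡ 3 (mod 4).
12 — 12 mod 4 = 0, hence Group B. 10 — 10 mod 4 = 2, hence Group B. 43 — 43 mod 4 = 3, hence Group A.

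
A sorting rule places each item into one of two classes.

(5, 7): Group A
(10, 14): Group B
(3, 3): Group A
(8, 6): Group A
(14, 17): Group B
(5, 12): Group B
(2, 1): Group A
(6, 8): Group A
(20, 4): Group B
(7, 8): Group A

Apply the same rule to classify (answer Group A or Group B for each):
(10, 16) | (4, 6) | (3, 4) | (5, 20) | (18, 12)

Group B, Group A, Group A, Group B, Group B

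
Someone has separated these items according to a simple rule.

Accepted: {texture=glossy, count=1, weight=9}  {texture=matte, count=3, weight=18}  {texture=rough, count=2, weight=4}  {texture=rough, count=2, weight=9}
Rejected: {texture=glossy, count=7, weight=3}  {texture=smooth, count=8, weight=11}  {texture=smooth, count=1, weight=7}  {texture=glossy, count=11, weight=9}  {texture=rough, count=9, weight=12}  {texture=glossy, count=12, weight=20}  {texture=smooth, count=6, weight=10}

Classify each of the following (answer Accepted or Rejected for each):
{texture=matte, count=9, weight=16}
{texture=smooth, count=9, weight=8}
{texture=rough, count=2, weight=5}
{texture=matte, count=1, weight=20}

The simplest hypothesis consistent with all the labels is: weight ≠ 7 AND count ≤ 3.
{texture=matte, count=9, weight=16} → weight = 16, count = 9 → Rejected. {texture=smooth, count=9, weight=8} → weight = 8, count = 9 → Rejected. {texture=rough, count=2, weight=5} → weight = 5, count = 2 → Accepted. {texture=matte, count=1, weight=20} → weight = 20, count = 1 → Accepted.

Rejected, Rejected, Accepted, Accepted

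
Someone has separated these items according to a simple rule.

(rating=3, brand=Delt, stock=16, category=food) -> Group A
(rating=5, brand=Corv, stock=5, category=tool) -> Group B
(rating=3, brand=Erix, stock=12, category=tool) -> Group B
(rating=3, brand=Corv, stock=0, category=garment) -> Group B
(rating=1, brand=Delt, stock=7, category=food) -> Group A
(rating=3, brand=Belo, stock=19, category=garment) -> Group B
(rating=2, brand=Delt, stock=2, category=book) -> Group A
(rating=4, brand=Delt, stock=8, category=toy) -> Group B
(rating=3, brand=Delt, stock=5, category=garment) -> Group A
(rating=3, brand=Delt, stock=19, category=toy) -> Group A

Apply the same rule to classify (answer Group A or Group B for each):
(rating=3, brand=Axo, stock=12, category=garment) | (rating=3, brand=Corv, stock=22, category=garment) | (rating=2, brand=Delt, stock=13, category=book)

A rule that fits every label: brand is Delt AND rating ≤ 3 — true of each 'Group A' example, false of each 'Group B' one.
(rating=3, brand=Axo, stock=12, category=garment): Group B (brand is Axo, rating = 3). (rating=3, brand=Corv, stock=22, category=garment): Group B (brand is Corv, rating = 3). (rating=2, brand=Delt, stock=13, category=book): Group A (brand is Delt, rating = 2).

Group B, Group B, Group A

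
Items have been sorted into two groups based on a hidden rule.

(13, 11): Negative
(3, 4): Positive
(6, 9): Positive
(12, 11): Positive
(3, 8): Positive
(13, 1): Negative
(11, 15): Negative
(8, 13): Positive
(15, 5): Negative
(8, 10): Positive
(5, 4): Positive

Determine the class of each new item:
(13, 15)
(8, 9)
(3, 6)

Negative, Positive, Positive

Checking candidate rules against both groups, what survives is: product is even.
(13, 15): 13·15 = 195 — fails the rule, so Negative.
(8, 9): 8·9 = 72 — matches, so Positive.
(3, 6): 3·6 = 18 — matches, so Positive.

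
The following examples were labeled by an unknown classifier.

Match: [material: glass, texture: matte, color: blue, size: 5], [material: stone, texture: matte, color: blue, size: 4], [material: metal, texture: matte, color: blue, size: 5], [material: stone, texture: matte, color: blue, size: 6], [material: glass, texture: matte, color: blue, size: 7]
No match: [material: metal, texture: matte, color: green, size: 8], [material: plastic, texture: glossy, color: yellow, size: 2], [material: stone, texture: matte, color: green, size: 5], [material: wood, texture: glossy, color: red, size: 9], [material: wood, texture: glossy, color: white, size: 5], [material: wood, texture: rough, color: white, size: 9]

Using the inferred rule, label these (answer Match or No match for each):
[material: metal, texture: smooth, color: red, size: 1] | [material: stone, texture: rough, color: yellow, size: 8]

No match, No match

Every 'Match' example satisfies: color is blue. None of the 'No match' examples do.
[material: metal, texture: smooth, color: red, size: 1]: color is red, does not pass → No match.
[material: stone, texture: rough, color: yellow, size: 8]: color is yellow, does not pass → No match.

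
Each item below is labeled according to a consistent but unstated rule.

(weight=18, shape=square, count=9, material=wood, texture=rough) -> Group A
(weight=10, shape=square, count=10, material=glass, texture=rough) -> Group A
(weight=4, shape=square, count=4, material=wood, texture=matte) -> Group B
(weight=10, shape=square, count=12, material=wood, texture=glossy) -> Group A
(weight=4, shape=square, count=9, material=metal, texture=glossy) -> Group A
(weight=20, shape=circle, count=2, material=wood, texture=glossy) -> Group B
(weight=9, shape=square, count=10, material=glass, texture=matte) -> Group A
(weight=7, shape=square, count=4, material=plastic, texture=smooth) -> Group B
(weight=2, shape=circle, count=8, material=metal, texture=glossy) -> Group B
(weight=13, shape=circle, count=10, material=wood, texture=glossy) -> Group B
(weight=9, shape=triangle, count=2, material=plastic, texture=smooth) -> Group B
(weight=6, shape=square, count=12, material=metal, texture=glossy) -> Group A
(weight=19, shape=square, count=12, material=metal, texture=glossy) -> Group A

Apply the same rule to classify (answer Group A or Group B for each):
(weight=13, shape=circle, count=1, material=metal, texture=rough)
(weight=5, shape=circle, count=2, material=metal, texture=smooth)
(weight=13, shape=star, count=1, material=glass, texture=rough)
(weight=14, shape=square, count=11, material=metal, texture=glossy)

The pattern is that an item is 'Group A' exactly when: shape is square AND count ≥ 8.
(weight=13, shape=circle, count=1, material=metal, texture=rough): shape is circle, count = 1 — does not satisfy this, so Group B. (weight=5, shape=circle, count=2, material=metal, texture=smooth): shape is circle, count = 2 — does not satisfy this, so Group B. (weight=13, shape=star, count=1, material=glass, texture=rough): shape is star, count = 1 — does not satisfy this, so Group B. (weight=14, shape=square, count=11, material=metal, texture=glossy): shape is square, count = 11 — has this property, so Group A.

Group B, Group B, Group B, Group A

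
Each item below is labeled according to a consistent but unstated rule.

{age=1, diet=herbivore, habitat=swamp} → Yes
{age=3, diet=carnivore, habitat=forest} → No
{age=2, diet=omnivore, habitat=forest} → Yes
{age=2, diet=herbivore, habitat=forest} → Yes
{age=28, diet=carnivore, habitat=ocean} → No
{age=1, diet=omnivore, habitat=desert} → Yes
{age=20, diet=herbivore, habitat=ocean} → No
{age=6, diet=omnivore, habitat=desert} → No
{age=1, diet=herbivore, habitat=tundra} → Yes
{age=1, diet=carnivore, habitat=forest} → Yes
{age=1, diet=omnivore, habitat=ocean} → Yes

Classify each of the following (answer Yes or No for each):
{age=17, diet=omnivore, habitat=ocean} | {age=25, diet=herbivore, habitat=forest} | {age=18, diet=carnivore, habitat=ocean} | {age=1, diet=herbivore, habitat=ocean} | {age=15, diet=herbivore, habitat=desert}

No, No, No, Yes, No

One predicate separates the groups cleanly: age ≤ 2.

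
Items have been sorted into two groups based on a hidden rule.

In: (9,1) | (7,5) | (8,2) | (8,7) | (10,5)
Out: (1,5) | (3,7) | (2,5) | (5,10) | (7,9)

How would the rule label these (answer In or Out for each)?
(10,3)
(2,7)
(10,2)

In, Out, In

Every 'In' example satisfies: first > second. None of the 'Out' examples do.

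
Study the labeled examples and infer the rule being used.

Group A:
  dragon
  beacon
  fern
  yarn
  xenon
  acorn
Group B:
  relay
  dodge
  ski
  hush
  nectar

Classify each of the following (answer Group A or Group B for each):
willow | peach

Group B, Group B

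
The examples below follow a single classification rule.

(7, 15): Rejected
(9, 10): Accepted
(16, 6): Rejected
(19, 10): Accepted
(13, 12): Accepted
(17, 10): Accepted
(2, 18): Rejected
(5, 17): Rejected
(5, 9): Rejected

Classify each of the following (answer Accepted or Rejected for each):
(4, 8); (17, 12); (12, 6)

The common property of the 'Accepted' items is: sum is odd. No 'Rejected' item has it.
(4, 8) — 4+8 = 12, hence Rejected. (17, 12) — 17+12 = 29, hence Accepted. (12, 6) — 12+6 = 18, hence Rejected.

Rejected, Accepted, Rejected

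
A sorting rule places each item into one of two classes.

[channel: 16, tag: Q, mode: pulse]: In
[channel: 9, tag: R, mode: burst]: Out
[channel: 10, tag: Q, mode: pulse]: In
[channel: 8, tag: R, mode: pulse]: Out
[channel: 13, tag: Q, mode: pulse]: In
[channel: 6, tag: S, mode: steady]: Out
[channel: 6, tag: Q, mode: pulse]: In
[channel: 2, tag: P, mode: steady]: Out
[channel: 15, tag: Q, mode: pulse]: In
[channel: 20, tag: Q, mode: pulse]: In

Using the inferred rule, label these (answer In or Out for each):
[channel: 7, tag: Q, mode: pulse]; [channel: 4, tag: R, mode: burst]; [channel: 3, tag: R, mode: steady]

The rule appears to be: tag is Q.
In: [channel: 7, tag: Q, mode: pulse], since tag is Q. Out: [channel: 4, tag: R, mode: burst], since tag is R. Out: [channel: 3, tag: R, mode: steady], since tag is R.

In, Out, Out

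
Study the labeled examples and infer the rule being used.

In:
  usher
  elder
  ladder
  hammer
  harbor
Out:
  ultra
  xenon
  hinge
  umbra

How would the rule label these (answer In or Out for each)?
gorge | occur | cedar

The distinguishing property — ends with 'r' — holds for all the 'In' cases and none of the 'Out' cases.
gorge: Out (ends with 'e'). occur: In (ends with 'r'). cedar: In (ends with 'r').

Out, In, In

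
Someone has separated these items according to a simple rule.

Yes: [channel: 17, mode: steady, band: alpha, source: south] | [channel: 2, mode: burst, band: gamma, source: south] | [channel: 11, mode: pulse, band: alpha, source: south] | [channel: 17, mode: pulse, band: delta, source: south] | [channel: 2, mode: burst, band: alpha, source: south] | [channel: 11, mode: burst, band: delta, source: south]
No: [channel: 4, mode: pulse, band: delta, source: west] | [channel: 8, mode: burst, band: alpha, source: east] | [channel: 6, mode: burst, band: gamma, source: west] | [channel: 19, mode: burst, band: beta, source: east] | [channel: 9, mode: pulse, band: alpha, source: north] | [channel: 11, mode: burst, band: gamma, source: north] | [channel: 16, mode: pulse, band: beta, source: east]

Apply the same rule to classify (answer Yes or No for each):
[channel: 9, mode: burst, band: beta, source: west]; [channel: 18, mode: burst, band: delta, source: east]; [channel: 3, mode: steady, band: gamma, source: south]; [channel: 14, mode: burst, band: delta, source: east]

'Yes' ⟺ source is south.
[channel: 9, mode: burst, band: beta, source: west]: source is west, does not pass → No. [channel: 18, mode: burst, band: delta, source: east]: source is east, does not pass → No. [channel: 3, mode: steady, band: gamma, source: south]: source is south, meets the rule → Yes. [channel: 14, mode: burst, band: delta, source: east]: source is east, does not pass → No.

No, No, Yes, No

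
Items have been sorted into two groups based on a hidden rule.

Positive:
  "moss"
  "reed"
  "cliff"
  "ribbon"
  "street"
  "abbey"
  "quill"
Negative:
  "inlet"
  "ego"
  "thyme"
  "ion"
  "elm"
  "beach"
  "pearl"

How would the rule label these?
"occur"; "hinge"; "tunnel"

Positive, Negative, Positive

All 'Positive' examples share one property — has a double letter — and every 'Negative' example lacks it.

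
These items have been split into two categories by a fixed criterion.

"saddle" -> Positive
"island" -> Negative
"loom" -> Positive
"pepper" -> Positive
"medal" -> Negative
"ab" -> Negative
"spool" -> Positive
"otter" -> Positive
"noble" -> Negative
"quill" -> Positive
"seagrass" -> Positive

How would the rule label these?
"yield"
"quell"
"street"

The pattern is that an item is 'Positive' exactly when: has a double letter.
"yield": no doubled letter — does not fit, so Negative. "quell": 'll' doubled — has this property, so Positive. "street": 'ee' doubled — has this property, so Positive.

Negative, Positive, Positive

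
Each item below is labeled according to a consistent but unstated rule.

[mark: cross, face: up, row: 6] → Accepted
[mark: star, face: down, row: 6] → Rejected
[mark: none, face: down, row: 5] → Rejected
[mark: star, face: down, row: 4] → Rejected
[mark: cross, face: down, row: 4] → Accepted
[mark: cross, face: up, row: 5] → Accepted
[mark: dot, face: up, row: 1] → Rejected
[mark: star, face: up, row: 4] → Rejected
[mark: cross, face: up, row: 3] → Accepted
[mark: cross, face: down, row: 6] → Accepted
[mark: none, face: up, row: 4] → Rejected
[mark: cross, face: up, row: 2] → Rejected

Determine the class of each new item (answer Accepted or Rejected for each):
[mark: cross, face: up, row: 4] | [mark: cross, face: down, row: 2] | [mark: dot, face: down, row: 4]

The rule appears to be: mark is cross AND row ≥ 3.

Accepted, Rejected, Rejected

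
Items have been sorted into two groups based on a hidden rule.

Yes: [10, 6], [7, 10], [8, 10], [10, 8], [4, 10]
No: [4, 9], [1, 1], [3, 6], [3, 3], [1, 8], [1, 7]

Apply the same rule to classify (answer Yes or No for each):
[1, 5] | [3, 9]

No, No

The distinguishing property — sum ≥ 14 — holds for all the 'Yes' cases and none of the 'No' cases.
[1, 5] → 1+5 = 6 → No.
[3, 9] → 3+9 = 12 → No.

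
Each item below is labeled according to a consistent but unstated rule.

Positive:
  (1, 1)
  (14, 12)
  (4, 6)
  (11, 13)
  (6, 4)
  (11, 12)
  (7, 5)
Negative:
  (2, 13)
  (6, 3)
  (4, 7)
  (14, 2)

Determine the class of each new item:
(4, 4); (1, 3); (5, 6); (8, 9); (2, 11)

Positive, Positive, Positive, Positive, Negative

The common property of the 'Positive' items is: |first − second| ≤ 2. No 'Negative' item has it.
(4, 4): |4−4| = 0 — matches, so Positive. (1, 3): |1−3| = 2 — matches, so Positive. (5, 6): |5−6| = 1 — matches, so Positive. (8, 9): |8−9| = 1 — matches, so Positive. (2, 11): |2−11| = 9 — fails the rule, so Negative.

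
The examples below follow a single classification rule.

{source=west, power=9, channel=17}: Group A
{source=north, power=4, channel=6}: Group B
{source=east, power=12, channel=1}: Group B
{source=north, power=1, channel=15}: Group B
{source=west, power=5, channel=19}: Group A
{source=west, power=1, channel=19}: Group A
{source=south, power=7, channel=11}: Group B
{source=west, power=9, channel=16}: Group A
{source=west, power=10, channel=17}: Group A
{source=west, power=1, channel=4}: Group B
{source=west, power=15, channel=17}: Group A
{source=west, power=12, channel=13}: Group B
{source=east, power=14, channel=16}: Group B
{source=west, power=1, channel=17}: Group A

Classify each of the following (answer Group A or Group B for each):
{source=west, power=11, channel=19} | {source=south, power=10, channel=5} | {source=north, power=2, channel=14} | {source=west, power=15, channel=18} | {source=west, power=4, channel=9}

The classifier is using: source is west AND channel ≥ 15.

Group A, Group B, Group B, Group A, Group B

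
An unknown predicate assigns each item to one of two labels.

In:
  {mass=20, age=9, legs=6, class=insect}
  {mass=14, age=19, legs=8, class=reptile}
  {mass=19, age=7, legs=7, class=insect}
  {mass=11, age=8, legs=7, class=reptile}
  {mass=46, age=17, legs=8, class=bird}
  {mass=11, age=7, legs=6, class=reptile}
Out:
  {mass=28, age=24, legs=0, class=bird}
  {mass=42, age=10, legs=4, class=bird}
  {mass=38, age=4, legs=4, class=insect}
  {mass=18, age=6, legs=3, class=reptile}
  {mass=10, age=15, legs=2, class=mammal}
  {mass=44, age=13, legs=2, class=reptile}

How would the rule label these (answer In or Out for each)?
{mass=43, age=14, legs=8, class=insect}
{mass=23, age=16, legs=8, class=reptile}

In, In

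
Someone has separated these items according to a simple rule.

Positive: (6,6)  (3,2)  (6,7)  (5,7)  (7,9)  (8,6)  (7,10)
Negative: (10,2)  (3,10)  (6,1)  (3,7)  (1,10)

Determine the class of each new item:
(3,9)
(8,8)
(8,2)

All 'Positive' examples share one property — |first − second| ≤ 3 — and every 'Negative' example lacks it.

Negative, Positive, Negative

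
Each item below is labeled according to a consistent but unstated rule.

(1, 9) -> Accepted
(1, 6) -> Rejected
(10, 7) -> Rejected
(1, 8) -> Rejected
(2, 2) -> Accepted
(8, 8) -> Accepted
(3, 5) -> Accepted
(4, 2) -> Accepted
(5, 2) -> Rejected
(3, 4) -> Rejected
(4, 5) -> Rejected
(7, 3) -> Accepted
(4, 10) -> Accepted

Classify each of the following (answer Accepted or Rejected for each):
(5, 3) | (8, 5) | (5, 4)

Accepted, Rejected, Rejected

All 'Accepted' examples share one property — sum is even — and every 'Rejected' example lacks it.
(5, 3): 5+3 = 8 — qualifies, so Accepted.
(8, 5): 8+5 = 13 — doesn't match, so Rejected.
(5, 4): 5+4 = 9 — doesn't match, so Rejected.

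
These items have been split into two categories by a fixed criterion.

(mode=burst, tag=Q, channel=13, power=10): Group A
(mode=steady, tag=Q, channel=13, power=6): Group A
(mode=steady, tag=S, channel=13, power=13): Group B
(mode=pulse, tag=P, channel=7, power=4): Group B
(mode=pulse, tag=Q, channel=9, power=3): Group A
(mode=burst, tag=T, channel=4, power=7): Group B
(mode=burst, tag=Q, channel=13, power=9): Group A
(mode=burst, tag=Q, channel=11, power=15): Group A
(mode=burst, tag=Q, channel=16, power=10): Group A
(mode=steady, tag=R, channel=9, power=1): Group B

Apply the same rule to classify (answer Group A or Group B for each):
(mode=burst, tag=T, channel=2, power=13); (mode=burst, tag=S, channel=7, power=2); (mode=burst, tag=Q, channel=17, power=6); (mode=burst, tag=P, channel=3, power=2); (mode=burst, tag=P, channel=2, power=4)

The classifier is using: tag is Q.
(mode=burst, tag=T, channel=2, power=13) — tag is T, hence Group B. (mode=burst, tag=S, channel=7, power=2) — tag is S, hence Group B. (mode=burst, tag=Q, channel=17, power=6) — tag is Q, hence Group A. (mode=burst, tag=P, channel=3, power=2) — tag is P, hence Group B. (mode=burst, tag=P, channel=2, power=4) — tag is P, hence Group B.

Group B, Group B, Group A, Group B, Group B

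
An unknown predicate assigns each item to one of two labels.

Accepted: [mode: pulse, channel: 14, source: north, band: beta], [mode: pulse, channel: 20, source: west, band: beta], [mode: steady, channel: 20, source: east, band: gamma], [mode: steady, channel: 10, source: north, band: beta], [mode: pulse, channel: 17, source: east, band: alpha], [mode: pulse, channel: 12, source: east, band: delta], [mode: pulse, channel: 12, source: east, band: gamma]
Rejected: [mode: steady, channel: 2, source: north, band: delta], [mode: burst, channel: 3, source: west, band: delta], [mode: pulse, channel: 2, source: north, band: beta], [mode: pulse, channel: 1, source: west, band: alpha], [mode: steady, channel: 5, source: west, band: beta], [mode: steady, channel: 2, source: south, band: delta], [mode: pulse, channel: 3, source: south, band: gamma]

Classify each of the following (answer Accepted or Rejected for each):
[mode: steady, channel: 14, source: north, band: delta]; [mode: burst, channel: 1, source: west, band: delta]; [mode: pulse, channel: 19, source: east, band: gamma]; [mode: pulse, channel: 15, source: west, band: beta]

The rule appears to be: channel ≥ 10.
[mode: steady, channel: 14, source: north, band: delta] → channel = 14 → Accepted. [mode: burst, channel: 1, source: west, band: delta] → channel = 1 → Rejected. [mode: pulse, channel: 19, source: east, band: gamma] → channel = 19 → Accepted. [mode: pulse, channel: 15, source: west, band: beta] → channel = 15 → Accepted.

Accepted, Rejected, Accepted, Accepted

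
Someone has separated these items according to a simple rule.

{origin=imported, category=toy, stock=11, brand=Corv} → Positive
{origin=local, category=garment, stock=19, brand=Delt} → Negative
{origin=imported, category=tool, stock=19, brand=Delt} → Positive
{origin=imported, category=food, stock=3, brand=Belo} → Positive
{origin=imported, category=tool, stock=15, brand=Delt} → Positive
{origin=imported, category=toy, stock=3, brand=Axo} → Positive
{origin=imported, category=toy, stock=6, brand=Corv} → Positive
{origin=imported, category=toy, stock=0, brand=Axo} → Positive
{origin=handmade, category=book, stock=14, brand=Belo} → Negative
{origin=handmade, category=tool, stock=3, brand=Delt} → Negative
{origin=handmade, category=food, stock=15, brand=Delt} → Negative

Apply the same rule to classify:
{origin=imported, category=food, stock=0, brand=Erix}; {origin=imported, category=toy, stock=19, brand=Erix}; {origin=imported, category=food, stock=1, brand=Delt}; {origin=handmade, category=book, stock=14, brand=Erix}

Positive, Positive, Positive, Negative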